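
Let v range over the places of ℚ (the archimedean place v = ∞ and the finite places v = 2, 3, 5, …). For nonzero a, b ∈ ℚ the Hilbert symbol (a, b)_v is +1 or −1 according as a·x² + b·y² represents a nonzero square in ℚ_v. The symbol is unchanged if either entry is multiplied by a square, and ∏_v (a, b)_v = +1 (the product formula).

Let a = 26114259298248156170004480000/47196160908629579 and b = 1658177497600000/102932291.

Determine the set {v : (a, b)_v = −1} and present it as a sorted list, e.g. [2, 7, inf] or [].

Mod squares: a ≡ 4147, b ≡ 29315. Check v ∈ {∞, 2, 3, 5, 7, 11, 13, 17, 19, 23, 29, 41}.
v=11: a=11^-1·(≡1), b=11^-1·(≡3) mod 11; (1|11)=+1, (3|11)=+1; (−1)^{-1·-1·5}·(+1)^-1·(+1)^-1 = -1.
v=17: a=17^4·(≡13), b=17^2·(≡10) mod 17; (13|17)=+1, (10|17)=-1; (−1)^{4·2·8}·(+1)^2·(-1)^4 = +1.
v=7: a=7^-6·(≡6), b=7^-2·(≡6) mod 7; (6|7)=-1, (6|7)=-1; (−1)^{-6·-2·3}·(-1)^-2·(-1)^-6 = +1.
v=∞: 4147 > 0 and 29315 > 0  ⇒  (a,b)_∞ = +1.
v=19: a=19^-4·(≡11), b=19^-2·(≡17) mod 19; (11|19)=+1, (17|19)=+1; (−1)^{-4·-2·9}·(+1)^-2·(+1)^-4 = +1.
v=3: a=3^4·(≡1), b=3^0·(≡2) mod 3; (1|3)=+1, (2|3)=-1; (−1)^{4·0·1}·(+1)^0·(-1)^4 = +1.
v=29: a=29^7·(≡11), b=29^2·(≡22) mod 29; (11|29)=-1, (22|29)=+1; (−1)^{7·2·14}·(-1)^2·(+1)^7 = +1.
v=13: a=13^1·(≡11), b=13^1·(≡7) mod 13; (11|13)=-1, (7|13)=-1; (−1)^{1·1·6}·(-1)^1·(-1)^1 = +1.
v=2: v_2(a)=14, v_2(b)=12; units ≡ 3, 3 (mod 8); ε·ε+αω+βω = 1·1+14·1+12·1 ≡ 1  ⇒  (a,b)_2 = -1.
v=41: a=41^2·(≡12), b=41^1·(≡36) mod 41; (12|41)=-1, (36|41)=+1; (−1)^{2·1·20}·(-1)^1·(+1)^2 = -1.
v=5: a=5^4·(≡2), b=5^5·(≡2) mod 5; (2|5)=-1, (2|5)=-1; (−1)^{4·5·2}·(-1)^5·(-1)^4 = -1.
v=23: a=23^-4·(≡15), b=23^-2·(≡8) mod 23; (15|23)=-1, (8|23)=+1; (−1)^{-4·-2·11}·(-1)^-2·(+1)^-4 = +1.
(4147, 29315 / ℚ) ramifies at {2, 5, 11, 41}: a division algebra.

[2, 5, 11, 41]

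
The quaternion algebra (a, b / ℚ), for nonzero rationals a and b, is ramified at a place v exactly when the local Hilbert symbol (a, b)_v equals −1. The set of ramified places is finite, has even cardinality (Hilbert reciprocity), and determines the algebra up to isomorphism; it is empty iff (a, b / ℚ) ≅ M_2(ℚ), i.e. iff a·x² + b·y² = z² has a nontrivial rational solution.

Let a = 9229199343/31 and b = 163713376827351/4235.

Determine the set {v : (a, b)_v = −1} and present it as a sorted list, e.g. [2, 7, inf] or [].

Mod squares: a ≡ 20553, b ≡ 45885. Check v ∈ {∞, 2, 3, 5, 7, 11, 13, 17, 19, 23, 31, 41}.
v=19: a=19^0·(≡14), b=19^1·(≡14) mod 19; (14|19)=-1, (14|19)=-1; (−1)^{0·1·9}·(-1)^1·(-1)^0 = -1.
v=5: a=5^0·(≡3), b=5^-1·(≡3) mod 5; (3|5)=-1, (3|5)=-1; (−1)^{0·-1·2}·(-1)^-1·(-1)^0 = -1.
v=23: a=23^0·(≡22), b=23^1·(≡11) mod 23; (22|23)=-1, (11|23)=-1; (−1)^{0·1·11}·(-1)^1·(-1)^0 = -1.
v=2: v_2(a)=0, v_2(b)=0; units ≡ 1, 5 (mod 8); ε·ε+αω+βω = 0·0+0·1+0·0 ≡ 0  ⇒  (a,b)_2 = +1.
v=11: a=11^0·(≡5), b=11^-2·(≡5) mod 11; (5|11)=+1, (5|11)=+1; (−1)^{0·-2·5}·(+1)^-2·(+1)^0 = +1.
v=41: a=41^2·(≡13), b=41^2·(≡24) mod 41; (13|41)=-1, (24|41)=-1; (−1)^{2·2·20}·(-1)^2·(-1)^2 = +1.
v=17: a=17^1·(≡1), b=17^2·(≡16) mod 17; (1|17)=+1, (16|17)=+1; (−1)^{1·2·8}·(+1)^2·(+1)^1 = +1.
v=3: a=3^1·(≡2), b=3^3·(≡1) mod 3; (2|3)=-1, (1|3)=+1; (−1)^{1·3·1}·(-1)^3·(+1)^1 = +1.
v=7: a=7^2·(≡4), b=7^-1·(≡5) mod 7; (4|7)=+1, (5|7)=-1; (−1)^{2·-1·3}·(+1)^-1·(-1)^2 = +1.
v=13: a=13^3·(≡5), b=13^4·(≡7) mod 13; (5|13)=-1, (7|13)=-1; (−1)^{3·4·6}·(-1)^4·(-1)^3 = -1.
v=∞: 20553 > 0 and 45885 > 0  ⇒  (a,b)_∞ = +1.
v=31: a=31^-1·(≡26), b=31^0·(≡18) mod 31; (26|31)=-1, (18|31)=+1; (−1)^{-1·0·15}·(-1)^0·(+1)^-1 = +1.
Ram(20553, 45885) = {5, 13, 19, 23}; no ℚ_5-point on the conic.

[5, 13, 19, 23]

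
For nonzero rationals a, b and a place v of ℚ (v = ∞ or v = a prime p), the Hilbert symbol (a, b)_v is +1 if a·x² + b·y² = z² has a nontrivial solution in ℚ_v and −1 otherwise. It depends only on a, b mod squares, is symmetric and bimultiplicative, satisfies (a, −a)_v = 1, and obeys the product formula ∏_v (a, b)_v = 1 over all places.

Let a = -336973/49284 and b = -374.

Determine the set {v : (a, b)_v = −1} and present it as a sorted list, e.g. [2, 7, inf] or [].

Mod squares: a ≡ -13, b ≡ -374. Check v ∈ {∞, 2, 3, 7, 11, 13, 17, 23, 37}.
v=7: a=7^2·(≡1), b=7^0·(≡4) mod 7; (1|7)=+1, (4|7)=+1; (−1)^{2·0·3}·(+1)^0·(+1)^2 = +1.
v=∞: -13 < 0 and -374 < 0  ⇒  (a,b)_∞ = -1.
v=3: a=3^-2·(≡2), b=3^0·(≡1) mod 3; (2|3)=-1, (1|3)=+1; (−1)^{-2·0·1}·(-1)^0·(+1)^-2 = +1.
v=11: a=11^0·(≡3), b=11^1·(≡10) mod 11; (3|11)=+1, (10|11)=-1; (−1)^{0·1·5}·(+1)^1·(-1)^0 = +1.
v=37: a=37^-2·(≡14), b=37^0·(≡33) mod 37; (14|37)=-1, (33|37)=+1; (−1)^{-2·0·18}·(-1)^0·(+1)^-2 = +1.
v=2: v_2(a)=-2, v_2(b)=1; units ≡ 3, 5 (mod 8); ε·ε+αω+βω = 1·0+-2·1+1·1 ≡ 1  ⇒  (a,b)_2 = -1.
v=13: a=13^1·(≡1), b=13^0·(≡3) mod 13; (1|13)=+1, (3|13)=+1; (−1)^{1·0·6}·(+1)^0·(+1)^1 = +1.
v=17: a=17^0·(≡1), b=17^1·(≡12) mod 17; (1|17)=+1, (12|17)=-1; (−1)^{0·1·8}·(+1)^1·(-1)^0 = +1.
v=23: a=23^2·(≡17), b=23^0·(≡17) mod 23; (17|23)=-1, (17|23)=-1; (−1)^{2·0·11}·(-1)^0·(-1)^2 = +1.
(-13, -374 / ℚ) ramifies at {2, ∞}: a division algebra.

[2, inf]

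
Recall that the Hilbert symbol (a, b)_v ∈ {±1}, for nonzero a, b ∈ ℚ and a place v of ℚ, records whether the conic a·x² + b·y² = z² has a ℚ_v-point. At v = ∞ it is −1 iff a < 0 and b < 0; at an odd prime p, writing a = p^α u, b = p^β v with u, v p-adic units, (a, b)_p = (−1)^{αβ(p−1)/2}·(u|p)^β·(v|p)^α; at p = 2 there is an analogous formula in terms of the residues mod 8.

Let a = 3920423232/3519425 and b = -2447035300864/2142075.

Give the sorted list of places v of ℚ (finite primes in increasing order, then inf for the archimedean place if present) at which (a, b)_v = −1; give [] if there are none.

[3, 11, 17, 29]

(a, b) ≡ (16269, -957) mod (ℚ^×)²; places V = {2, 3, 5, 7, 11, 13, 17, 23, 29, ∞}.
(a,b)_∞: sgn(16269)=+, sgn(-957)=−, so +1.
(a,b)_13: α=-2, u≡2; β=-4, v≡8 (mod 13); (2|13)=-1, (8|13)=-1; sign (−1)^0·-1^-4·-1^-2 = +1.
(a,b)_2: α=6, β=10; u≡5, v≡3 (mod 8); ε(u)ε(v)=0·1, αω(v)=6·1, βω(u)=10·1; sum ≡ 0  ⇒  +1.
(a,b)_17: α=-1, u≡12; β=2, v≡3 (mod 17); (12|17)=-1, (3|17)=-1; sign (−1)^0·-1^2·-1^-1 = -1.
(a,b)_11: α=3, u≡3; β=1, v≡5 (mod 11); (3|11)=+1, (5|11)=+1; sign (−1)^1·+1^1·+1^3 = -1.
(a,b)_7: α=-2, u≡1; β=2, v≡4 (mod 7); (1|7)=+1, (4|7)=+1; sign (−1)^0·+1^2·+1^-2 = +1.
(a,b)_5: α=-2, u≡1; β=-2, v≡2 (mod 5); (1|5)=+1, (2|5)=-1; sign (−1)^0·+1^-2·-1^-2 = +1.
(a,b)_3: α=1, u≡2; β=-1, v≡2 (mod 3); (2|3)=-1, (2|3)=-1; sign (−1)^1·-1^-1·-1^1 = -1.
(a,b)_23: α=2, u≡12; β=2, v≡13 (mod 23); (12|23)=+1, (13|23)=+1; sign (−1)^0·+1^2·+1^2 = +1.
(a,b)_29: α=1, u≡2; β=1, v≡6 (mod 29); (2|29)=-1, (6|29)=+1; sign (−1)^0·-1^1·+1^1 = -1.
|Ram(16269, -957)| = 4, even; anisotropic at {3, 11, 17, 29}.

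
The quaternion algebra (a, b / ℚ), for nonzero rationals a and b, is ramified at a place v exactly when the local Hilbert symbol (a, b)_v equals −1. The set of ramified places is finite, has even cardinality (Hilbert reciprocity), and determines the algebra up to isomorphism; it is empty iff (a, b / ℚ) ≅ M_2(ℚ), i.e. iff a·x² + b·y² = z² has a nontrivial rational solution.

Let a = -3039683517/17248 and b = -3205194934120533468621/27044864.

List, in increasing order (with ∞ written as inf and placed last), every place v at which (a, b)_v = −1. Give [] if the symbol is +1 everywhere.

(a, b) ≡ (-4885166, -8151) mod (ℚ^×)²; places V = {2, 3, 7, 11, 13, 19, 29, 31, ∞}.
(a,b)_19: α=1, u≡14; β=1, v≡18 (mod 19); (14|19)=-1, (18|19)=-1; sign (−1)^1·-1^1·-1^1 = -1.
(a,b)_3: α=4, u≡1; β=9, v≡1 (mod 3); (1|3)=+1, (1|3)=+1; sign (−1)^0·+1^9·+1^4 = +1.
(a,b)_∞: sgn(-4885166)=−, sgn(-8151)=−, so -1.
(a,b)_7: α=-2, u≡2; β=-4, v≡4 (mod 7); (2|7)=+1, (4|7)=+1; sign (−1)^0·+1^-4·+1^-2 = +1.
(a,b)_29: α=1, u≡25; β=2, v≡19 (mod 29); (25|29)=+1, (19|29)=-1; sign (−1)^0·+1^2·-1^1 = -1.
(a,b)_13: α=3, u≡12; β=9, v≡1 (mod 13); (12|13)=+1, (1|13)=+1; sign (−1)^0·+1^9·+1^3 = +1.
(a,b)_2: α=-5, β=-10; u≡1, v≡1 (mod 8); ε(u)ε(v)=0·0, αω(v)=-5·0, βω(u)=-10·0; sum ≡ 0  ⇒  +1.
(a,b)_11: α=-1, u≡7; β=-1, v≡7 (mod 11); (7|11)=-1, (7|11)=-1; sign (−1)^1·-1^-1·-1^-1 = -1.
(a,b)_31: α=1, u≡28; β=2, v≡25 (mod 31); (28|31)=+1, (25|31)=+1; sign (−1)^0·+1^2·+1^1 = +1.
Ram(-4885166, -8151) = {11, 19, 29, ∞}; no ℚ_11-point on the conic.

[11, 19, 29, inf]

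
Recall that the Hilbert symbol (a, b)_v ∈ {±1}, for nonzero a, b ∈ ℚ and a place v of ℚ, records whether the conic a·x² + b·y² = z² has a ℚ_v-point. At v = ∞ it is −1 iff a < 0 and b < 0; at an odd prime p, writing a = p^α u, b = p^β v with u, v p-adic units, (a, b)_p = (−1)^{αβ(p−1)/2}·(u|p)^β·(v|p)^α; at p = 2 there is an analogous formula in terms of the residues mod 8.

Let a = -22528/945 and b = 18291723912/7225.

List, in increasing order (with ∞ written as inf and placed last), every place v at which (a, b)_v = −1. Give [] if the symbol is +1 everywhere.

(a, b) ≡ (-2310, 2) mod (ℚ^×)²; places V = {2, 3, 5, 7, 11, 17, 23, ∞}.
(a,b)_∞: sgn(-2310)=−, sgn(2)=+, so +1.
(a,b)_7: α=-1, u≡6; β=2, v≡1 (mod 7); (6|7)=-1, (1|7)=+1; sign (−1)^0·-1^2·+1^-1 = +1.
(a,b)_17: α=0, u≡15; β=-2, v≡16 (mod 17); (15|17)=+1, (16|17)=+1; sign (−1)^0·+1^-2·+1^0 = +1.
(a,b)_3: α=-3, u≡1; β=6, v≡2 (mod 3); (1|3)=+1, (2|3)=-1; sign (−1)^0·+1^6·-1^-3 = -1.
(a,b)_11: α=1, u≡2; β=2, v≡6 (mod 11); (2|11)=-1, (6|11)=-1; sign (−1)^0·-1^2·-1^1 = -1.
(a,b)_2: α=11, β=3; u≡5, v≡1 (mod 8); ε(u)ε(v)=0·0, αω(v)=11·0, βω(u)=3·1; sum ≡ 1  ⇒  -1.
(a,b)_5: α=-1, u≡3; β=-2, v≡3 (mod 5); (3|5)=-1, (3|5)=-1; sign (−1)^0·-1^-2·-1^-1 = -1.
(a,b)_23: α=0, u≡6; β=2, v≡9 (mod 23); (6|23)=+1, (9|23)=+1; sign (−1)^0·+1^2·+1^0 = +1.
|Ram(-2310, 2)| = 4, even; anisotropic at {2, 3, 5, 11}.

[2, 3, 5, 11]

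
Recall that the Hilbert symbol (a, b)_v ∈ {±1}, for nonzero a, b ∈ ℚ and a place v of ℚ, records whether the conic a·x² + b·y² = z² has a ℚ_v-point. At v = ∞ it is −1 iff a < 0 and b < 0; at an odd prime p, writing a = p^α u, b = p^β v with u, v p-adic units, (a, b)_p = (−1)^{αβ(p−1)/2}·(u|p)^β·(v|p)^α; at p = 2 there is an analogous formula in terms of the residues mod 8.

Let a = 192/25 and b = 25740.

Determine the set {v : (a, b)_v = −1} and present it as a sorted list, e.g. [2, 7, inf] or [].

[2, 5]

(a, b) ≡ (3, 715) mod (ℚ^×)²; places V = {2, 3, 5, 11, 13, ∞}.
(a,b)_5: α=-2, u≡2; β=1, v≡3 (mod 5); (2|5)=-1, (3|5)=-1; sign (−1)^0·-1^1·-1^-2 = -1.
(a,b)_11: α=0, u≡9; β=1, v≡8 (mod 11); (9|11)=+1, (8|11)=-1; sign (−1)^0·+1^1·-1^0 = +1.
(a,b)_13: α=0, u≡3; β=1, v≡4 (mod 13); (3|13)=+1, (4|13)=+1; sign (−1)^0·+1^1·+1^0 = +1.
(a,b)_2: α=6, β=2; u≡3, v≡3 (mod 8); ε(u)ε(v)=1·1, αω(v)=6·1, βω(u)=2·1; sum ≡ 1  ⇒  -1.
(a,b)_3: α=1, u≡1; β=2, v≡1 (mod 3); (1|3)=+1, (1|3)=+1; sign (−1)^0·+1^2·+1^1 = +1.
(a,b)_∞: sgn(3)=+, sgn(715)=+, so +1.
|Ram(3, 715)| = 2, even; anisotropic at {2, 5}.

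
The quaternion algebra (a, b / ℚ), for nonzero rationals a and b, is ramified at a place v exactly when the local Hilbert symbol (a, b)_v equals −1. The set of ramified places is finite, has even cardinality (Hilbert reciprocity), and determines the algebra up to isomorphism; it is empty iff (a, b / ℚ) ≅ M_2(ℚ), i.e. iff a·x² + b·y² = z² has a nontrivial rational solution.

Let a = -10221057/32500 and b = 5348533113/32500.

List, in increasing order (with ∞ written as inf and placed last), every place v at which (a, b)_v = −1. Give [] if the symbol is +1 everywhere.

Mod squares: a ≡ -6149, b ≡ 144781. Check v ∈ {∞, 2, 3, 5, 7, 11, 13, 37, 43}.
v=∞: -6149 < 0 and 144781 > 0  ⇒  (a,b)_∞ = +1.
v=2: v_2(a)=-2, v_2(b)=-2; units ≡ 3, 5 (mod 8); ε·ε+αω+βω = 1·0+-2·1+-2·1 ≡ 0  ⇒  (a,b)_2 = +1.
v=13: a=13^-1·(≡6), b=13^-1·(≡10) mod 13; (6|13)=-1, (10|13)=+1; (−1)^{-1·-1·6}·(-1)^-1·(+1)^-1 = -1.
v=7: a=7^4·(≡1), b=7^3·(≡5) mod 7; (1|7)=+1, (5|7)=-1; (−1)^{4·3·3}·(+1)^3·(-1)^4 = +1.
v=5: a=5^-4·(≡4), b=5^-4·(≡4) mod 5; (4|5)=+1, (4|5)=+1; (−1)^{-4·-4·2}·(+1)^-4·(+1)^-4 = +1.
v=37: a=37^0·(≡27), b=37^1·(≡4) mod 37; (27|37)=+1, (4|37)=+1; (−1)^{0·1·18}·(+1)^1·(+1)^0 = +1.
v=11: a=11^1·(≡10), b=11^2·(≡2) mod 11; (10|11)=-1, (2|11)=-1; (−1)^{1·2·5}·(-1)^2·(-1)^1 = -1.
v=3: a=3^2·(≡1), b=3^4·(≡1) mod 3; (1|3)=+1, (1|3)=+1; (−1)^{2·4·1}·(+1)^4·(+1)^2 = +1.
v=43: a=43^1·(≡37), b=43^1·(≡13) mod 43; (37|43)=-1, (13|43)=+1; (−1)^{1·1·21}·(-1)^1·(+1)^1 = +1.
(-6149, 144781 / ℚ) ramifies at {11, 13}: a division algebra.

[11, 13]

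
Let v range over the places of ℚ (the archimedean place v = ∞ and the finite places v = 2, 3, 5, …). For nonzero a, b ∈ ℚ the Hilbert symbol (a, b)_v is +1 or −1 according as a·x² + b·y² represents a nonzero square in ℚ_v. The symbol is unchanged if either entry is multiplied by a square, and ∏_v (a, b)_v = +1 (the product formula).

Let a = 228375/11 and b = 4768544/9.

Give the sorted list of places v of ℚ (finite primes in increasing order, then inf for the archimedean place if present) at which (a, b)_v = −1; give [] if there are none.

(a, b) ≡ (11165, 298034) mod (ℚ^×)²; places V = {2, 3, 5, 7, 11, 19, 23, 29, 31, ∞}.
(a,b)_7: α=1, u≡3; β=0, v≡2 (mod 7); (3|7)=-1, (2|7)=+1; sign (−1)^0·-1^0·+1^1 = +1.
(a,b)_11: α=-1, u≡4; β=1, v≡3 (mod 11); (4|11)=+1, (3|11)=+1; sign (−1)^1·+1^1·+1^-1 = -1.
(a,b)_2: α=0, β=5; u≡5, v≡1 (mod 8); ε(u)ε(v)=0·0, αω(v)=0·0, βω(u)=5·1; sum ≡ 1  ⇒  -1.
(a,b)_5: α=3, u≡2; β=0, v≡1 (mod 5); (2|5)=-1, (1|5)=+1; sign (−1)^0·-1^0·+1^3 = +1.
(a,b)_31: α=0, u≡28; β=1, v≡14 (mod 31); (28|31)=+1, (14|31)=+1; sign (−1)^0·+1^1·+1^0 = +1.
(a,b)_23: α=0, u≡7; β=1, v≡16 (mod 23); (7|23)=-1, (16|23)=+1; sign (−1)^0·-1^1·+1^0 = -1.
(a,b)_29: α=1, u≡12; β=0, v≡5 (mod 29); (12|29)=-1, (5|29)=+1; sign (−1)^0·-1^0·+1^1 = +1.
(a,b)_19: α=0, u≡3; β=1, v≡9 (mod 19); (3|19)=-1, (9|19)=+1; sign (−1)^0·-1^1·+1^0 = -1.
(a,b)_3: α=2, u≡2; β=-2, v≡2 (mod 3); (2|3)=-1, (2|3)=-1; sign (−1)^0·-1^-2·-1^2 = +1.
(a,b)_∞: sgn(11165)=+, sgn(298034)=+, so +1.
|Ram(11165, 298034)| = 4, even; anisotropic at {2, 11, 19, 23}.

[2, 11, 19, 23]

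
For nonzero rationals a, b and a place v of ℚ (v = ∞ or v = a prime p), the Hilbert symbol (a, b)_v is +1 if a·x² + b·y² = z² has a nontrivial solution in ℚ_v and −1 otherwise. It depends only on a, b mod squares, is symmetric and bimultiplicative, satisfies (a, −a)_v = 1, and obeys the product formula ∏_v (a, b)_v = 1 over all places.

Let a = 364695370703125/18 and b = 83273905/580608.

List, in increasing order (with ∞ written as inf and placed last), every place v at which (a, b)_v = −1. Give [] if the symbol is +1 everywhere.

Mod squares: a ≡ 16058, b ≡ 11935. Check v ∈ {∞, 2, 3, 5, 7, 11, 13, 17, 31, 37}.
v=31: a=31^3·(≡11), b=31^1·(≡22) mod 31; (11|31)=-1, (22|31)=-1; (−1)^{3·1·15}·(-1)^1·(-1)^3 = -1.
v=2: v_2(a)=-1, v_2(b)=-10; units ≡ 5, 7 (mod 8); ε·ε+αω+βω = 0·1+-1·0+-10·1 ≡ 0  ⇒  (a,b)_2 = +1.
v=∞: 16058 > 0 and 11935 > 0  ⇒  (a,b)_∞ = +1.
v=37: a=37^1·(≡28), b=37^0·(≡10) mod 37; (28|37)=+1, (10|37)=+1; (−1)^{1·0·18}·(+1)^0·(+1)^1 = +1.
v=13: a=13^0·(≡4), b=13^2·(≡3) mod 13; (4|13)=+1, (3|13)=+1; (−1)^{0·2·6}·(+1)^2·(+1)^0 = +1.
v=7: a=7^1·(≡3), b=7^-1·(≡1) mod 7; (3|7)=-1, (1|7)=+1; (−1)^{1·-1·3}·(-1)^-1·(+1)^1 = +1.
v=17: a=17^0·(≡12), b=17^2·(≡9) mod 17; (12|17)=-1, (9|17)=+1; (−1)^{0·2·8}·(-1)^2·(+1)^0 = +1.
v=11: a=11^2·(≡4), b=11^1·(≡2) mod 11; (4|11)=+1, (2|11)=-1; (−1)^{2·1·5}·(+1)^1·(-1)^2 = +1.
v=5: a=5^8·(≡3), b=5^1·(≡2) mod 5; (3|5)=-1, (2|5)=-1; (−1)^{8·1·2}·(-1)^1·(-1)^8 = -1.
v=3: a=3^-2·(≡2), b=3^-4·(≡1) mod 3; (2|3)=-1, (1|3)=+1; (−1)^{-2·-4·1}·(-1)^-4·(+1)^-2 = +1.
(16058, 11935 / ℚ) ramifies at {5, 31}: a division algebra.

[5, 31]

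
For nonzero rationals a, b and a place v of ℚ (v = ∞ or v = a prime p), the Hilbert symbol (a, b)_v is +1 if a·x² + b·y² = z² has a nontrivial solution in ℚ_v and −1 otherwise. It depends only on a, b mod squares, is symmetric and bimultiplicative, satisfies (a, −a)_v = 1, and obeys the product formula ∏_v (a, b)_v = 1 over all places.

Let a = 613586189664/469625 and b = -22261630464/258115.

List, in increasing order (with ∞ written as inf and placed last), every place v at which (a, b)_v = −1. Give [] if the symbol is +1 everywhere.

[3, 13]

Mod squares: a ≡ 390, b ≡ -4290. Check v ∈ {∞, 2, 3, 5, 7, 11, 13, 17, 19, 47}.
v=17: a=17^-2·(≡4), b=17^0·(≡7) mod 17; (4|17)=+1, (7|17)=-1; (−1)^{-2·0·8}·(+1)^0·(-1)^-2 = +1.
v=7: a=7^2·(≡5), b=7^0·(≡1) mod 7; (5|7)=-1, (1|7)=+1; (−1)^{2·0·3}·(-1)^0·(+1)^2 = +1.
v=∞: 390 > 0 and -4290 < 0  ⇒  (a,b)_∞ = +1.
v=13: a=13^-1·(≡10), b=13^-1·(≡11) mod 13; (10|13)=+1, (11|13)=-1; (−1)^{-1·-1·6}·(+1)^-1·(-1)^-1 = -1.
v=19: a=19^0·(≡3), b=19^-2·(≡17) mod 19; (3|19)=-1, (17|19)=+1; (−1)^{0·-2·9}·(-1)^-2·(+1)^0 = +1.
v=11: a=11^0·(≡4), b=11^-1·(≡2) mod 11; (4|11)=+1, (2|11)=-1; (−1)^{0·-1·5}·(+1)^-1·(-1)^0 = +1.
v=3: a=3^11·(≡1), b=3^9·(≡1) mod 3; (1|3)=+1, (1|3)=+1; (−1)^{11·9·1}·(+1)^9·(+1)^11 = -1.
v=5: a=5^-3·(≡2), b=5^-1·(≡2) mod 5; (2|5)=-1, (2|5)=-1; (−1)^{-3·-1·2}·(-1)^-1·(-1)^-3 = +1.
v=47: a=47^2·(≡21), b=47^2·(≡16) mod 47; (21|47)=+1, (16|47)=+1; (−1)^{2·2·23}·(+1)^2·(+1)^2 = +1.
v=2: v_2(a)=5, v_2(b)=9; units ≡ 3, 7 (mod 8); ε·ε+αω+βω = 1·1+5·0+9·1 ≡ 0  ⇒  (a,b)_2 = +1.
Ram(390, -4290) = {3, 13}; no ℚ_3-point on the conic.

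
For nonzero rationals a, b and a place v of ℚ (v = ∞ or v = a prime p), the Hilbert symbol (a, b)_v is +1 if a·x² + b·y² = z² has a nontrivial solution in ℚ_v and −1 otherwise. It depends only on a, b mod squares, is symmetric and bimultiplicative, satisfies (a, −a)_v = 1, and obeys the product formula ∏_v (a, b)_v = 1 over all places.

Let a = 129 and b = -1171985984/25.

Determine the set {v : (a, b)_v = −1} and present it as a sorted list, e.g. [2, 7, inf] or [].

[17, 41, 43, 47]

(a, b) ≡ (129, -18312281) mod (ℚ^×)²; places V = {2, 3, 5, 13, 17, 41, 43, 47, ∞}.
(a,b)_5: α=0, u≡4; β=-2, v≡1 (mod 5); (4|5)=+1, (1|5)=+1; sign (−1)^0·+1^-2·+1^0 = +1.
(a,b)_2: α=0, β=6; u≡1, v≡7 (mod 8); ε(u)ε(v)=0·1, αω(v)=0·0, βω(u)=6·0; sum ≡ 0  ⇒  +1.
(a,b)_41: α=0, u≡6; β=1, v≡30 (mod 41); (6|41)=-1, (30|41)=-1; sign (−1)^0·-1^1·-1^0 = -1.
(a,b)_17: α=0, u≡10; β=1, v≡11 (mod 17); (10|17)=-1, (11|17)=-1; sign (−1)^0·-1^1·-1^0 = -1.
(a,b)_3: α=1, u≡1; β=0, v≡1 (mod 3); (1|3)=+1, (1|3)=+1; sign (−1)^0·+1^0·+1^1 = +1.
(a,b)_13: α=0, u≡12; β=1, v≡4 (mod 13); (12|13)=+1, (4|13)=+1; sign (−1)^0·+1^1·+1^0 = +1.
(a,b)_43: α=1, u≡3; β=1, v≡30 (mod 43); (3|43)=-1, (30|43)=-1; sign (−1)^1·-1^1·-1^1 = -1.
(a,b)_∞: sgn(129)=+, sgn(-18312281)=−, so +1.
(a,b)_47: α=0, u≡35; β=1, v≡1 (mod 47); (35|47)=-1, (1|47)=+1; sign (−1)^0·-1^1·+1^0 = -1.
(129, -18312281 / ℚ) ramifies at {17, 41, 43, 47}: a division algebra.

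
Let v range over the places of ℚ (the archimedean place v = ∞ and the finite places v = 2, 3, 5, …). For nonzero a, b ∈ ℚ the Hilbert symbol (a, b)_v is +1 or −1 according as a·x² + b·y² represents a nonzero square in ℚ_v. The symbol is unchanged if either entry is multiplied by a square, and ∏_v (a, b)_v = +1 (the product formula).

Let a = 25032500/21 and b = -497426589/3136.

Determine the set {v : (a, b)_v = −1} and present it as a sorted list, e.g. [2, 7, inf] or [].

[7, 11, 17, 23]

Mod squares: a ≡ 210273, b ≡ -682341. Check v ∈ {∞, 2, 3, 5, 7, 11, 17, 19, 23, 29, 31}.
v=11: a=11^0·(≡2), b=11^1·(≡5) mod 11; (2|11)=-1, (5|11)=+1; (−1)^{0·1·5}·(-1)^1·(+1)^0 = -1.
v=∞: 210273 > 0 and -682341 < 0  ⇒  (a,b)_∞ = +1.
v=29: a=29^0·(≡23), b=29^1·(≡19) mod 29; (23|29)=+1, (19|29)=-1; (−1)^{0·1·14}·(+1)^1·(-1)^0 = +1.
v=3: a=3^-1·(≡2), b=3^7·(≡1) mod 3; (2|3)=-1, (1|3)=+1; (−1)^{-1·7·1}·(-1)^7·(+1)^-1 = +1.
v=17: a=17^1·(≡7), b=17^0·(≡3) mod 17; (7|17)=-1, (3|17)=-1; (−1)^{1·0·8}·(-1)^0·(-1)^1 = -1.
v=5: a=5^4·(≡2), b=5^0·(≡1) mod 5; (2|5)=-1, (1|5)=+1; (−1)^{4·0·2}·(-1)^0·(+1)^4 = +1.
v=7: a=7^-1·(≡1), b=7^-2·(≡5) mod 7; (1|7)=+1, (5|7)=-1; (−1)^{-1·-2·3}·(+1)^-2·(-1)^-1 = -1.
v=23: a=23^0·(≡5), b=23^1·(≡6) mod 23; (5|23)=-1, (6|23)=+1; (−1)^{0·1·11}·(-1)^1·(+1)^0 = -1.
v=19: a=19^1·(≡1), b=19^0·(≡4) mod 19; (1|19)=+1, (4|19)=+1; (−1)^{1·0·9}·(+1)^0·(+1)^1 = +1.
v=2: v_2(a)=2, v_2(b)=-6; units ≡ 1, 3 (mod 8); ε·ε+αω+βω = 0·1+2·1+-6·0 ≡ 0  ⇒  (a,b)_2 = +1.
v=31: a=31^1·(≡5), b=31^1·(≡3) mod 31; (5|31)=+1, (3|31)=-1; (−1)^{1·1·15}·(+1)^1·(-1)^1 = +1.
|Ram(210273, -682341)| = 4, even; anisotropic at {7, 11, 17, 23}.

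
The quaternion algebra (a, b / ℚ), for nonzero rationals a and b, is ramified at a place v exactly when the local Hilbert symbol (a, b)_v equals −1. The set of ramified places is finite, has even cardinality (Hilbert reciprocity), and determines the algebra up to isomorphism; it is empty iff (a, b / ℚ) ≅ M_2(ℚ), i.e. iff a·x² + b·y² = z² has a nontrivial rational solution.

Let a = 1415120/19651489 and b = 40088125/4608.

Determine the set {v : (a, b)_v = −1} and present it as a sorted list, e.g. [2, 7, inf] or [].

[2, 5, 7, 17]

(a, b) ≡ (5, 2618) mod (ℚ^×)²; places V = {2, 3, 5, 7, 11, 13, 17, 19, 31, ∞}.
(a,b)_5: α=1, u≡1; β=4, v≡2 (mod 5); (1|5)=+1, (2|5)=-1; sign (−1)^0·+1^4·-1^1 = -1.
(a,b)_17: α=0, u≡11; β=1, v≡4 (mod 17); (11|17)=-1, (4|17)=+1; sign (−1)^0·-1^1·+1^0 = -1.
(a,b)_∞: sgn(5)=+, sgn(2618)=+, so +1.
(a,b)_3: α=0, u≡2; β=-2, v≡2 (mod 3); (2|3)=-1, (2|3)=-1; sign (−1)^0·-1^-2·-1^0 = +1.
(a,b)_13: α=-2, u≡2; β=0, v≡2 (mod 13); (2|13)=-1, (2|13)=-1; sign (−1)^0·-1^0·-1^-2 = +1.
(a,b)_31: α=-2, u≡14; β=0, v≡16 (mod 31); (14|31)=+1, (16|31)=+1; sign (−1)^0·+1^0·+1^-2 = +1.
(a,b)_2: α=4, β=-9; u≡5, v≡5 (mod 8); ε(u)ε(v)=0·0, αω(v)=4·1, βω(u)=-9·1; sum ≡ 1  ⇒  -1.
(a,b)_11: α=-2, u≡5; β=1, v≡2 (mod 11); (5|11)=+1, (2|11)=-1; sign (−1)^0·+1^1·-1^-2 = +1.
(a,b)_19: α=2, u≡16; β=0, v≡12 (mod 19); (16|19)=+1, (12|19)=-1; sign (−1)^0·+1^0·-1^2 = +1.
(a,b)_7: α=2, u≡3; β=3, v≡5 (mod 7); (3|7)=-1, (5|7)=-1; sign (−1)^0·-1^3·-1^2 = -1.
Ram(5, 2618) = {2, 5, 7, 17}; no ℚ_2-point on the conic.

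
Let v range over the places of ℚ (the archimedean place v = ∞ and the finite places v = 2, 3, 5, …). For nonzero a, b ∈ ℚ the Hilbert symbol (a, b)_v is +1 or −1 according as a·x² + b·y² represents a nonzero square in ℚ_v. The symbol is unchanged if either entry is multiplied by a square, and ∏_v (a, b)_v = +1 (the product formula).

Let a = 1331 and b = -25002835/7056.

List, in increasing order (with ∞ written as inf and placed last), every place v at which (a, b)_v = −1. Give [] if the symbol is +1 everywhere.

(a, b) ≡ (11, -715) mod (ℚ^×)²; places V = {2, 3, 5, 7, 11, 13, 17, ∞}.
(a,b)_2: α=0, β=-4; u≡3, v≡5 (mod 8); ε(u)ε(v)=1·0, αω(v)=0·1, βω(u)=-4·1; sum ≡ 0  ⇒  +1.
(a,b)_17: α=0, u≡5; β=2, v≡15 (mod 17); (5|17)=-1, (15|17)=+1; sign (−1)^0·-1^2·+1^0 = +1.
(a,b)_11: α=3, u≡1; β=3, v≡5 (mod 11); (1|11)=+1, (5|11)=+1; sign (−1)^1·+1^3·+1^3 = -1.
(a,b)_7: α=0, u≡1; β=-2, v≡6 (mod 7); (1|7)=+1, (6|7)=-1; sign (−1)^0·+1^-2·-1^0 = +1.
(a,b)_∞: sgn(11)=+, sgn(-715)=−, so +1.
(a,b)_13: α=0, u≡5; β=1, v≡12 (mod 13); (5|13)=-1, (12|13)=+1; sign (−1)^0·-1^1·+1^0 = -1.
(a,b)_5: α=0, u≡1; β=1, v≡3 (mod 5); (1|5)=+1, (3|5)=-1; sign (−1)^0·+1^1·-1^0 = +1.
(a,b)_3: α=0, u≡2; β=-2, v≡2 (mod 3); (2|3)=-1, (2|3)=-1; sign (−1)^0·-1^-2·-1^0 = +1.
|Ram(11, -715)| = 2, even; anisotropic at {11, 13}.

[11, 13]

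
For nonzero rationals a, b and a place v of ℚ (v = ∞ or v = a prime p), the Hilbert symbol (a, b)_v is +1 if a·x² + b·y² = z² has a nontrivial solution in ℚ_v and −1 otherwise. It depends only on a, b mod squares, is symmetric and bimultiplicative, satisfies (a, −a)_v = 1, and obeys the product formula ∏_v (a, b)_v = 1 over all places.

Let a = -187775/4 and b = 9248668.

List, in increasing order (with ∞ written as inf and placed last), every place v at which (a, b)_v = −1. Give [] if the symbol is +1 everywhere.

[11, 19, 23, 29]

(a, b) ≡ (-7511, 2312167) mod (ℚ^×)²; places V = {2, 5, 7, 11, 13, 19, 23, 29, 37, ∞}.
(a,b)_37: α=1, u≡17; β=1, v≡29 (mod 37); (17|37)=-1, (29|37)=-1; sign (−1)^0·-1^1·-1^1 = +1.
(a,b)_29: α=1, u≡27; β=0, v≡17 (mod 29); (27|29)=-1, (17|29)=-1; sign (−1)^0·-1^0·-1^1 = -1.
(a,b)_7: α=1, u≡5; β=0, v≡2 (mod 7); (5|7)=-1, (2|7)=+1; sign (−1)^0·-1^0·+1^1 = +1.
(a,b)_∞: sgn(-7511)=−, sgn(2312167)=+, so +1.
(a,b)_5: α=2, u≡1; β=0, v≡3 (mod 5); (1|5)=+1, (3|5)=-1; sign (−1)^0·+1^0·-1^2 = +1.
(a,b)_13: α=0, u≡9; β=1, v≡11 (mod 13); (9|13)=+1, (11|13)=-1; sign (−1)^0·+1^1·-1^0 = +1.
(a,b)_19: α=0, u≡10; β=1, v≡11 (mod 19); (10|19)=-1, (11|19)=+1; sign (−1)^0·-1^1·+1^0 = -1.
(a,b)_23: α=0, u≡5; β=1, v≡7 (mod 23); (5|23)=-1, (7|23)=-1; sign (−1)^0·-1^1·-1^0 = -1.
(a,b)_2: α=-2, β=2; u≡1, v≡7 (mod 8); ε(u)ε(v)=0·1, αω(v)=-2·0, βω(u)=2·0; sum ≡ 0  ⇒  +1.
(a,b)_11: α=0, u≡7; β=1, v≡3 (mod 11); (7|11)=-1, (3|11)=+1; sign (−1)^0·-1^1·+1^0 = -1.
(-7511, 2312167 / ℚ) ramifies at {11, 19, 23, 29}: a division algebra.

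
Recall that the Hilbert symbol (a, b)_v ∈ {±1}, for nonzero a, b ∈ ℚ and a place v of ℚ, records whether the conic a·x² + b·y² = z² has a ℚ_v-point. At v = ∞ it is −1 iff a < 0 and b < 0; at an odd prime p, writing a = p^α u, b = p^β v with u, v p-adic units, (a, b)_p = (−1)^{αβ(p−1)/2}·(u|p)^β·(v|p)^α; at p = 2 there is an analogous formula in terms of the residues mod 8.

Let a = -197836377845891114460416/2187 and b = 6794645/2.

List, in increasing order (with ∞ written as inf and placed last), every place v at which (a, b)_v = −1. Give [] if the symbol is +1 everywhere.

Mod squares: a ≡ -1306383, b ≡ 80410. Check v ∈ {∞, 2, 3, 5, 11, 13, 17, 19, 31, 41, 43}.
v=11: a=11^2·(≡8), b=11^1·(≡6) mod 11; (8|11)=-1, (6|11)=-1; (−1)^{2·1·5}·(-1)^1·(-1)^2 = -1.
v=19: a=19^1·(≡6), b=19^0·(≡18) mod 19; (6|19)=+1, (18|19)=-1; (−1)^{1·0·9}·(+1)^0·(-1)^1 = -1.
v=5: a=5^0·(≡2), b=5^1·(≡2) mod 5; (2|5)=-1, (2|5)=-1; (−1)^{0·1·2}·(-1)^1·(-1)^0 = -1.
v=43: a=43^3·(≡33), b=43^1·(≡38) mod 43; (33|43)=-1, (38|43)=+1; (−1)^{3·1·21}·(-1)^1·(+1)^3 = +1.
v=13: a=13^5·(≡10), b=13^2·(≡11) mod 13; (10|13)=+1, (11|13)=-1; (−1)^{5·2·6}·(+1)^2·(-1)^5 = -1.
v=41: a=41^1·(≡24), b=41^0·(≡1) mod 41; (24|41)=-1, (1|41)=+1; (−1)^{1·0·20}·(-1)^0·(+1)^1 = +1.
v=∞: -1306383 < 0 and 80410 > 0  ⇒  (a,b)_∞ = +1.
v=17: a=17^2·(≡13), b=17^1·(≡16) mod 17; (13|17)=+1, (16|17)=+1; (−1)^{2·1·8}·(+1)^1·(+1)^2 = +1.
v=31: a=31^2·(≡1), b=31^0·(≡17) mod 31; (1|31)=+1, (17|31)=-1; (−1)^{2·0·15}·(+1)^0·(-1)^2 = +1.
v=3: a=3^-7·(≡1), b=3^0·(≡1) mod 3; (1|3)=+1, (1|3)=+1; (−1)^{-7·0·1}·(+1)^0·(+1)^-7 = +1.
v=2: v_2(a)=8, v_2(b)=-1; units ≡ 1, 5 (mod 8); ε·ε+αω+βω = 0·0+8·1+-1·0 ≡ 0  ⇒  (a,b)_2 = +1.
Ram(-1306383, 80410) = {5, 11, 13, 19}; no ℚ_5-point on the conic.

[5, 11, 13, 19]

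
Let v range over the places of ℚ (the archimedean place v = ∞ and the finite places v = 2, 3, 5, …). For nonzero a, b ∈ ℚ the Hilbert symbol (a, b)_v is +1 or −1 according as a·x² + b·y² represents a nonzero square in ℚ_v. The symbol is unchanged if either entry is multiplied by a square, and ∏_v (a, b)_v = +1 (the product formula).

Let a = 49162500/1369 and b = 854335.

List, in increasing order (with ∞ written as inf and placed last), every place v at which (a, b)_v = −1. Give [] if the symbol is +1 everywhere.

Mod squares: a ≡ 2185, b ≡ 1615. Check v ∈ {∞, 2, 3, 5, 17, 19, 23, 37}.
v=37: a=37^-2·(≡8), b=37^0·(≡5) mod 37; (8|37)=-1, (5|37)=-1; (−1)^{-2·0·18}·(-1)^0·(-1)^-2 = +1.
v=∞: 2185 > 0 and 1615 > 0  ⇒  (a,b)_∞ = +1.
v=5: a=5^5·(≡3), b=5^1·(≡2) mod 5; (3|5)=-1, (2|5)=-1; (−1)^{5·1·2}·(-1)^1·(-1)^5 = +1.
v=2: v_2(a)=2, v_2(b)=0; units ≡ 1, 7 (mod 8); ε·ε+αω+βω = 0·1+2·0+0·0 ≡ 0  ⇒  (a,b)_2 = +1.
v=23: a=23^1·(≡13), b=23^2·(≡5) mod 23; (13|23)=+1, (5|23)=-1; (−1)^{1·2·11}·(+1)^2·(-1)^1 = -1.
v=3: a=3^2·(≡1), b=3^0·(≡1) mod 3; (1|3)=+1, (1|3)=+1; (−1)^{2·0·1}·(+1)^0·(+1)^2 = +1.
v=17: a=17^0·(≡9), b=17^1·(≡3) mod 17; (9|17)=+1, (3|17)=-1; (−1)^{0·1·8}·(+1)^1·(-1)^0 = +1.
v=19: a=19^1·(≡4), b=19^1·(≡11) mod 19; (4|19)=+1, (11|19)=+1; (−1)^{1·1·9}·(+1)^1·(+1)^1 = -1.
Ram(2185, 1615) = {19, 23}; no ℚ_19-point on the conic.

[19, 23]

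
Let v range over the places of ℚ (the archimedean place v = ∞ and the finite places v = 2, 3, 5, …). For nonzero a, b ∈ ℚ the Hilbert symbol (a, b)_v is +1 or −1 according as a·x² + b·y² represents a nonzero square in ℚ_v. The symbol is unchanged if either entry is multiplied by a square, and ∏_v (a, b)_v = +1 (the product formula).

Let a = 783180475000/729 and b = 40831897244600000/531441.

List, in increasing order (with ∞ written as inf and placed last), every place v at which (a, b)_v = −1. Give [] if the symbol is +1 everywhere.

(a, b) ≡ (17710, 24035) mod (ℚ^×)²; places V = {2, 3, 5, 7, 11, 19, 23, ∞}.
(a,b)_19: α=2, u≡2; β=3, v≡5 (mod 19); (2|19)=-1, (5|19)=+1; sign (−1)^0·-1^3·+1^2 = -1.
(a,b)_7: α=3, u≡5; β=6, v≡4 (mod 7); (5|7)=-1, (4|7)=+1; sign (−1)^0·-1^6·+1^3 = +1.
(a,b)_23: α=1, u≡22; β=1, v≡19 (mod 23); (22|23)=-1, (19|23)=-1; sign (−1)^1·-1^1·-1^1 = -1.
(a,b)_2: α=3, β=6; u≡7, v≡3 (mod 8); ε(u)ε(v)=1·1, αω(v)=3·1, βω(u)=6·0; sum ≡ 0  ⇒  +1.
(a,b)_11: α=1, u≡4; β=1, v≡2 (mod 11); (4|11)=+1, (2|11)=-1; sign (−1)^1·+1^1·-1^1 = +1.
(a,b)_∞: sgn(17710)=+, sgn(24035)=+, so +1.
(a,b)_5: α=5, u≡3; β=5, v≡2 (mod 5); (3|5)=-1, (2|5)=-1; sign (−1)^0·-1^5·-1^5 = +1.
(a,b)_3: α=-6, u≡1; β=-12, v≡2 (mod 3); (1|3)=+1, (2|3)=-1; sign (−1)^0·+1^-12·-1^-6 = +1.
(17710, 24035 / ℚ) ramifies at {19, 23}: a division algebra.

[19, 23]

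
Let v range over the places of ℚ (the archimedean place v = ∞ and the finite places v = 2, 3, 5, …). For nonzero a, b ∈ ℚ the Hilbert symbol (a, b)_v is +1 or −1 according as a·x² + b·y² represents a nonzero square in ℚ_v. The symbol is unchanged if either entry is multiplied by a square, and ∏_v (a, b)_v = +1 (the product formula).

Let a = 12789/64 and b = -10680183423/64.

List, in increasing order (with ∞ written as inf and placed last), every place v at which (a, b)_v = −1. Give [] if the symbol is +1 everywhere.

[3, 19]

Mod squares: a ≡ 29, b ≡ -494247. Check v ∈ {∞, 2, 3, 7, 13, 19, 23, 29}.
v=∞: 29 > 0 and -494247 < 0  ⇒  (a,b)_∞ = +1.
v=29: a=29^1·(≡1), b=29^1·(≡6) mod 29; (1|29)=+1, (6|29)=+1; (−1)^{1·1·14}·(+1)^1·(+1)^1 = +1.
v=2: v_2(a)=-6, v_2(b)=-6; units ≡ 5, 1 (mod 8); ε·ε+αω+βω = 0·0+-6·0+-6·1 ≡ 0  ⇒  (a,b)_2 = +1.
v=19: a=19^0·(≡3), b=19^1·(≡1) mod 19; (3|19)=-1, (1|19)=+1; (−1)^{0·1·9}·(-1)^1·(+1)^0 = -1.
v=3: a=3^2·(≡2), b=3^3·(≡2) mod 3; (2|3)=-1, (2|3)=-1; (−1)^{2·3·1}·(-1)^3·(-1)^2 = -1.
v=13: a=13^0·(≡3), b=13^1·(≡8) mod 13; (3|13)=+1, (8|13)=-1; (−1)^{0·1·6}·(+1)^1·(-1)^0 = +1.
v=23: a=23^0·(≡9), b=23^1·(≡3) mod 23; (9|23)=+1, (3|23)=+1; (−1)^{0·1·11}·(+1)^1·(+1)^0 = +1.
v=7: a=7^2·(≡2), b=7^4·(≡4) mod 7; (2|7)=+1, (4|7)=+1; (−1)^{2·4·3}·(+1)^4·(+1)^2 = +1.
|Ram(29, -494247)| = 2, even; anisotropic at {3, 19}.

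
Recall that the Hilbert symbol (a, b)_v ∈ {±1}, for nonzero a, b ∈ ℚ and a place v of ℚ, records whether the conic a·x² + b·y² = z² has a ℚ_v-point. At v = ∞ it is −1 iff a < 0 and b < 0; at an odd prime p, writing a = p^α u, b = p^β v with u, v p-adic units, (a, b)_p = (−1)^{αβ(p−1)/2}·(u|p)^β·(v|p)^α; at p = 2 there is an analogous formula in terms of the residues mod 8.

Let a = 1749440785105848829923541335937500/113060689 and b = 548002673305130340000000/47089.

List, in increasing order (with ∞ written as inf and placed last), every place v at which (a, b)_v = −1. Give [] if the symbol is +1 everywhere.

(a, b) ≡ (31108990055, 978465) mod (ℚ^×)²; places V = {2, 3, 5, 7, 11, 13, 17, 23, 29, 31, 37, 41, 43, ∞}.
(a,b)_5: α=9, u≡1; β=7, v≡3 (mod 5); (1|5)=+1, (3|5)=-1; sign (−1)^0·+1^7·-1^9 = -1.
(a,b)_2: α=2, β=8; u≡7, v≡1 (mod 8); ε(u)ε(v)=1·0, αω(v)=2·0, βω(u)=8·0; sum ≡ 0  ⇒  +1.
(a,b)_3: α=4, u≡2; β=3, v≡1 (mod 3); (2|3)=-1, (1|3)=+1; sign (−1)^0·-1^3·+1^4 = -1.
(a,b)_7: α=-6, u≡3; β=-2, v≡5 (mod 7); (3|7)=-1, (5|7)=-1; sign (−1)^0·-1^-2·-1^-6 = +1.
(a,b)_13: α=5, u≡9; β=0, v≡8 (mod 13); (9|13)=+1, (8|13)=-1; sign (−1)^0·+1^0·-1^5 = -1.
(a,b)_17: α=2, u≡13; β=2, v≡9 (mod 17); (13|17)=+1, (9|17)=+1; sign (−1)^0·+1^2·+1^2 = +1.
(a,b)_29: α=3, u≡25; β=2, v≡22 (mod 29); (25|29)=+1, (22|29)=+1; sign (−1)^0·+1^2·+1^3 = +1.
(a,b)_31: α=-2, u≡20; β=-2, v≡12 (mod 31); (20|31)=+1, (12|31)=-1; sign (−1)^0·+1^-2·-1^-2 = +1.
(a,b)_37: α=1, u≡8; β=1, v≡9 (mod 37); (8|37)=-1, (9|37)=+1; sign (−1)^0·-1^1·+1^1 = -1.
(a,b)_41: α=1, u≡15; β=1, v≡19 (mod 41); (15|41)=-1, (19|41)=-1; sign (−1)^0·-1^1·-1^1 = +1.
(a,b)_11: α=3, u≡1; β=2, v≡9 (mod 11); (1|11)=+1, (9|11)=+1; sign (−1)^0·+1^2·+1^3 = +1.
(a,b)_43: α=1, u≡30; β=1, v≡22 (mod 43); (30|43)=-1, (22|43)=-1; sign (−1)^1·-1^1·-1^1 = -1.
(a,b)_23: α=3, u≡1; β=2, v≡15 (mod 23); (1|23)=+1, (15|23)=-1; sign (−1)^0·+1^2·-1^3 = -1.
(a,b)_∞: sgn(31108990055)=+, sgn(978465)=+, so +1.
(31108990055, 978465 / ℚ) ramifies at {3, 5, 13, 23, 37, 43}: a division algebra.

[3, 5, 13, 23, 37, 43]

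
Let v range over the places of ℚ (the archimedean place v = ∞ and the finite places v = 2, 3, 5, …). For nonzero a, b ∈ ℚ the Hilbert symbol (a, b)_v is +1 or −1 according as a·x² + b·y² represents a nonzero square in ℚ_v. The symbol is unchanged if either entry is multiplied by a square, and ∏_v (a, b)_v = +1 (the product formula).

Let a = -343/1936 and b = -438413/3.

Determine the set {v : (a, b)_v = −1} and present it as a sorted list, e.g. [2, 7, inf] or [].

(a, b) ≡ (-7, -4551) mod (ℚ^×)²; places V = {2, 3, 7, 11, 17, 37, 41, ∞}.
(a,b)_∞: sgn(-7)=−, sgn(-4551)=−, so -1.
(a,b)_41: α=0, u≡12; β=1, v≡30 (mod 41); (12|41)=-1, (30|41)=-1; sign (−1)^0·-1^1·-1^0 = -1.
(a,b)_3: α=0, u≡2; β=-1, v≡1 (mod 3); (2|3)=-1, (1|3)=+1; sign (−1)^0·-1^-1·+1^0 = -1.
(a,b)_2: α=-4, β=0; u≡1, v≡1 (mod 8); ε(u)ε(v)=0·0, αω(v)=-4·0, βω(u)=0·0; sum ≡ 0  ⇒  +1.
(a,b)_11: α=-2, u≡4; β=0, v≡1 (mod 11); (4|11)=+1, (1|11)=+1; sign (−1)^0·+1^0·+1^-2 = +1.
(a,b)_7: α=3, u≡5; β=0, v≡6 (mod 7); (5|7)=-1, (6|7)=-1; sign (−1)^0·-1^0·-1^3 = -1.
(a,b)_37: α=0, u≡30; β=1, v≡34 (mod 37); (30|37)=+1, (34|37)=+1; sign (−1)^0·+1^1·+1^0 = +1.
(a,b)_17: α=0, u≡10; β=2, v≡10 (mod 17); (10|17)=-1, (10|17)=-1; sign (−1)^0·-1^2·-1^0 = +1.
Ram(-7, -4551) = {3, 7, 41, ∞}; no ℚ_3-point on the conic.

[3, 7, 41, inf]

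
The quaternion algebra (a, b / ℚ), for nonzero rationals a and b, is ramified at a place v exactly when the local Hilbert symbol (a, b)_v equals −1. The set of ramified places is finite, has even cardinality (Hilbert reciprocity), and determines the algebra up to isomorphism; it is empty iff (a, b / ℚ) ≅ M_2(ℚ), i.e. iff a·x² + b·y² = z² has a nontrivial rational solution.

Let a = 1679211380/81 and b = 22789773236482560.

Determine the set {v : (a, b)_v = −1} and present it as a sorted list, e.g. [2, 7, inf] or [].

[2, 5, 7, 17]

(a, b) ≡ (5, 13090) mod (ℚ^×)²; places V = {2, 3, 5, 7, 11, 17, ∞}.
(a,b)_17: α=2, u≡11; β=3, v≡10 (mod 17); (11|17)=-1, (10|17)=-1; sign (−1)^0·-1^3·-1^2 = -1.
(a,b)_3: α=-4, u≡2; β=4, v≡1 (mod 3); (2|3)=-1, (1|3)=+1; sign (−1)^0·-1^4·+1^-4 = +1.
(a,b)_11: α=2, u≡1; β=3, v≡7 (mod 11); (1|11)=+1, (7|11)=-1; sign (−1)^0·+1^3·-1^2 = +1.
(a,b)_2: α=2, β=9; u≡5, v≡1 (mod 8); ε(u)ε(v)=0·0, αω(v)=2·0, βω(u)=9·1; sum ≡ 1  ⇒  -1.
(a,b)_7: α=4, u≡6; β=5, v≡1 (mod 7); (6|7)=-1, (1|7)=+1; sign (−1)^0·-1^5·+1^4 = -1.
(a,b)_5: α=1, u≡1; β=1, v≡2 (mod 5); (1|5)=+1, (2|5)=-1; sign (−1)^0·+1^1·-1^1 = -1.
(a,b)_∞: sgn(5)=+, sgn(13090)=+, so +1.
(5, 13090 / ℚ) ramifies at {2, 5, 7, 17}: a division algebra.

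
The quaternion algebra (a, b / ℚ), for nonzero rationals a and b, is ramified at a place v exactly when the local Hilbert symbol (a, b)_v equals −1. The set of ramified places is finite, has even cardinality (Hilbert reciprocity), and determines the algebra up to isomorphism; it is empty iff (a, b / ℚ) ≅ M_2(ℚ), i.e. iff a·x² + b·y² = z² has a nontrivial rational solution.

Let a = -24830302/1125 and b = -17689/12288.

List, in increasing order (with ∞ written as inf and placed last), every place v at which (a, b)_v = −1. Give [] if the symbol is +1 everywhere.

(a, b) ≡ (-1190, -3) mod (ℚ^×)²; places V = {2, 3, 5, 7, 17, 19, ∞}.
(a,b)_2: α=1, β=-12; u≡5, v≡5 (mod 8); ε(u)ε(v)=0·0, αω(v)=1·1, βω(u)=-12·1; sum ≡ 1  ⇒  -1.
(a,b)_7: α=1, u≡3; β=2, v≡1 (mod 7); (3|7)=-1, (1|7)=+1; sign (−1)^0·-1^2·+1^1 = +1.
(a,b)_19: α=2, u≡9; β=2, v≡6 (mod 19); (9|19)=+1, (6|19)=+1; sign (−1)^0·+1^2·+1^2 = +1.
(a,b)_5: α=-3, u≡2; β=0, v≡2 (mod 5); (2|5)=-1, (2|5)=-1; sign (−1)^0·-1^0·-1^-3 = -1.
(a,b)_∞: sgn(-1190)=−, sgn(-3)=−, so -1.
(a,b)_3: α=-2, u≡1; β=-1, v≡2 (mod 3); (1|3)=+1, (2|3)=-1; sign (−1)^0·+1^-1·-1^-2 = +1.
(a,b)_17: α=3, u≡4; β=0, v≡3 (mod 17); (4|17)=+1, (3|17)=-1; sign (−1)^0·+1^0·-1^3 = -1.
(-1190, -3 / ℚ) ramifies at {2, 5, 17, ∞}: a division algebra.

[2, 5, 17, inf]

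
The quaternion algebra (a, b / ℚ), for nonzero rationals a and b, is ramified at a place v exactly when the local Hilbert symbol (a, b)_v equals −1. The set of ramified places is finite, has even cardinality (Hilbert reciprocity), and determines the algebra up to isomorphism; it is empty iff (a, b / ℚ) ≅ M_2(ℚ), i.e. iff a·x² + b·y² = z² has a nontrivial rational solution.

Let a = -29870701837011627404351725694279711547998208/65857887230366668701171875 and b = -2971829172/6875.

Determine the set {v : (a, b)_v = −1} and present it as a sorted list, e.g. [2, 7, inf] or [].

(a, b) ≡ (-1900283, -286143) mod (ℚ^×)²; places V = {2, 3, 5, 7, 11, 13, 17, 19, 23, 29, 37, 41, 43, ∞}.
(a,b)_13: α=16, u≡8; β=5, v≡11 (mod 13); (8|13)=-1, (11|13)=-1; sign (−1)^0·-1^5·-1^16 = -1.
(a,b)_2: α=14, β=2; u≡5, v≡1 (mod 8); ε(u)ε(v)=0·0, αω(v)=14·0, βω(u)=2·1; sum ≡ 0  ⇒  +1.
(a,b)_3: α=12, u≡1; β=1, v≡1 (mod 3); (1|3)=+1, (1|3)=+1; sign (−1)^0·+1^1·+1^12 = +1.
(a,b)_17: α=-2, u≡5; β=0, v≡8 (mod 17); (5|17)=-1, (8|17)=+1; sign (−1)^0·-1^0·+1^-2 = +1.
(a,b)_7: α=3, u≡5; β=0, v≡3 (mod 7); (5|7)=-1, (3|7)=-1; sign (−1)^0·-1^0·-1^3 = -1.
(a,b)_11: α=-3, u≡10; β=-1, v≡2 (mod 11); (10|11)=-1, (2|11)=-1; sign (−1)^1·-1^-1·-1^-3 = -1.
(a,b)_5: α=-16, u≡2; β=-4, v≡3 (mod 5); (2|5)=-1, (3|5)=-1; sign (−1)^0·-1^-4·-1^-16 = +1.
(a,b)_19: α=-2, u≡18; β=0, v≡17 (mod 19); (18|19)=-1, (17|19)=+1; sign (−1)^0·-1^0·+1^-2 = +1.
(a,b)_43: α=-2, u≡23; β=0, v≡20 (mod 43); (23|43)=+1, (20|43)=-1; sign (−1)^0·+1^0·-1^-2 = +1.
(a,b)_37: α=3, u≡9; β=0, v≡23 (mod 37); (9|37)=+1, (23|37)=-1; sign (−1)^0·+1^0·-1^3 = -1.
(a,b)_41: α=-2, u≡14; β=0, v≡20 (mod 41); (14|41)=-1, (20|41)=+1; sign (−1)^0·-1^0·+1^-2 = +1.
(a,b)_∞: sgn(-1900283)=−, sgn(-286143)=−, so -1.
(a,b)_23: α=3, u≡2; β=1, v≡6 (mod 23); (2|23)=+1, (6|23)=+1; sign (−1)^1·+1^1·+1^3 = -1.
(a,b)_29: α=3, u≡9; β=1, v≡13 (mod 29); (9|29)=+1, (13|29)=+1; sign (−1)^0·+1^1·+1^3 = +1.
Ram(-1900283, -286143) = {7, 11, 13, 23, 37, ∞}; no ℚ_7-point on the conic.

[7, 11, 13, 23, 37, inf]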